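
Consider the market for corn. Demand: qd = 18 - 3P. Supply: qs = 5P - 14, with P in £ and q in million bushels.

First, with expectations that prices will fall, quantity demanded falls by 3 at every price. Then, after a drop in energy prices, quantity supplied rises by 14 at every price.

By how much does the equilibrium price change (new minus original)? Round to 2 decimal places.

-2.13

Initially, 18 - 3P = 5P - 14, so 32 = 8P and P = 4, q = 6.
The new curves are qd = 15 - 3P (demand) and qs = 5P (supply).
Equate the new curves: 15 - 3P = 5P, giving 15 = 8P, P = 1.875, q = 9.375.
ΔP = 1.875 − 4 = -2.13.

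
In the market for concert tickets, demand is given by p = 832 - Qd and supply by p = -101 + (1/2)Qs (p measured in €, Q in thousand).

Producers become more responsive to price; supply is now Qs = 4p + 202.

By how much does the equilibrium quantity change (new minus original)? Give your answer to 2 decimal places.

Initially, 832 - p = 2p + 202, so 630 = 3p and p = 210, Q = 622.
With the change applied: demand Qd = 832 - p, supply Qs = 4p + 202.
Setting them equal: 832 - p = 4p + 202 → 630 = 5p, so p = 126 and Q = 706.
ΔQ = 706 − 622 = +84.00.

+84.00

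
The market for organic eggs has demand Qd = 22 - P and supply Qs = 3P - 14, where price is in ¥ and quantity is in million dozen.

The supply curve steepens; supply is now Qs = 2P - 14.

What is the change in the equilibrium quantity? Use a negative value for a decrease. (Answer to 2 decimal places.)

Original equilibrium: 22 - P = 3P - 14 gives 36 = 4P, so P = 9 and Q = 13.
The new curves are Qd = 22 - P (demand) and Qs = 2P - 14 (supply).
Setting them equal: 22 - P = 2P - 14 → 36 = 3P, so P = 12 and Q = 10.
ΔQ = 10 − 13 = -3.00.

-3.00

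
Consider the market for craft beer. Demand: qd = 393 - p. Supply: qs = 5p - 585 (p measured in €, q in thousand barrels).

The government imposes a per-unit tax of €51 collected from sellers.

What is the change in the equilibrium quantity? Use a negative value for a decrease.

-42.5

Initially, 393 - p = 5p - 585, so 978 = 6p and p = 163, q = 230.
Since sellers keep the price net of the tax, the effective supply curve becomes qs = 5p - 840.
Clearing the new market: 393 - p = 5p - 840, so p = 205.5 and q = 187.5.
Δq = 187.5 − 230 = -42.5.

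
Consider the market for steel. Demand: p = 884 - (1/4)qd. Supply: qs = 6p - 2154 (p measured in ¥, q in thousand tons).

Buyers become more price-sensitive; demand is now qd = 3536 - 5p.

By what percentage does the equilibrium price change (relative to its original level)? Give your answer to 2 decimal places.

Initially, 3536 - 4p = 6p - 2154, so 5690 = 10p and p = 569, q = 1260.
The shock moves the curves to qd = 3536 - 5p and qs = 6p - 2154.
Equate the new curves: 3536 - 5p = 6p - 2154, giving 5690 = 11p, p = 5690/11 ≈ 517.2727, q = 10446/11 ≈ 949.6364.
%Δp = (517.2727 − 569) / 569 × 100 = -9.09%.

-9.09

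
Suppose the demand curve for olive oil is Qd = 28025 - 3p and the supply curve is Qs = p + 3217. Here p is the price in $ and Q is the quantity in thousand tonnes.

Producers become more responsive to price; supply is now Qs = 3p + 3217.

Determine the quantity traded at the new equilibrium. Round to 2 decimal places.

15621.00

Solve the original market: 28025 - 3p = p + 3217, hence p = 6202 and Q = 9419.
After the shift, demand is Qd = 28025 - 3p and supply is Qs = 3p + 3217.
Setting them equal: 28025 - 3p = 3p + 3217 → 24808 = 6p, so p = 12404/3 ≈ 4134.6667 and Q = 15621.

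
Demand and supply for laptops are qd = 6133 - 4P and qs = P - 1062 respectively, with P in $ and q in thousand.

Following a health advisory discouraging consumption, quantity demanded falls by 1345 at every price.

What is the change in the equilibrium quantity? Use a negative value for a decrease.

-269

Initially, 6133 - 4P = P - 1062, so 7195 = 5P and P = 1439, q = 377.
The shock moves the curves to qd = 4788 - 4P and qs = P - 1062.
Clearing the new market: 4788 - 4P = P - 1062, so P = 1170 and q = 108.
Δq = 108 − 377 = -269.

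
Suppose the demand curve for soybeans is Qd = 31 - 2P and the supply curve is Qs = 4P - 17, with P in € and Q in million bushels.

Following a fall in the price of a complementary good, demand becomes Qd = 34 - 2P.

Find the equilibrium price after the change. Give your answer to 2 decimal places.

8.50

Before the shock: 31 - 2P = 4P - 17 ⇒ 48 = 6P ⇒ P = 8, Q = 15.
The shock moves the curves to Qd = 34 - 2P and Qs = 4P - 17.
New equilibrium: 34 - 2P = 4P - 17 ⇒ 51 = 6P ⇒ P = 8.5, Q = 17.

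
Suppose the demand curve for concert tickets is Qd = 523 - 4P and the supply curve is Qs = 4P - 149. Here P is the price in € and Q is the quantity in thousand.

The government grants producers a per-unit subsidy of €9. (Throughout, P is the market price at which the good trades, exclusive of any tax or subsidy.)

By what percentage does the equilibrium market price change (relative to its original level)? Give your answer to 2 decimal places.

-5.36

Original equilibrium: 523 - 4P = 4P - 149 gives 672 = 8P, so P = 84 and Q = 187.
Since sellers receive the price plus the subsidy, the effective supply curve becomes Qs = 4P - 113.
Equate the new curves: 523 - 4P = 4P - 113, giving 636 = 8P, P = 79.5, Q = 205.
%ΔP = (79.5 − 84) / 84 × 100 = -5.36%.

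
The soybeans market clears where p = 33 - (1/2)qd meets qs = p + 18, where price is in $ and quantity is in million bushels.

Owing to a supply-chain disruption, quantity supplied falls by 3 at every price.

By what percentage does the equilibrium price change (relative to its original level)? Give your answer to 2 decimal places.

+6.25

Before the shock: 66 - 2p = p + 18 ⇒ 48 = 3p ⇒ p = 16, q = 34.
The shock moves the curves to qd = 66 - 2p and qs = p + 15.
Equate the new curves: 66 - 2p = p + 15, giving 51 = 3p, p = 17, q = 32.
%Δp = (17 − 16) / 16 × 100 = +6.25%.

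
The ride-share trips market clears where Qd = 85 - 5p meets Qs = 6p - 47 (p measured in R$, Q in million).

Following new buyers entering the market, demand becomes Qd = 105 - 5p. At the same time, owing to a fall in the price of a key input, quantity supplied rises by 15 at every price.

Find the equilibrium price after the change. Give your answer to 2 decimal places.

Before the shock: 85 - 5p = 6p - 47 ⇒ 132 = 11p ⇒ p = 12, Q = 25.
The new curves are Qd = 105 - 5p (demand) and Qs = 6p - 32 (supply).
Clearing the new market: 105 - 5p = 6p - 32, so p = 137/11 ≈ 12.4545 and Q = 470/11 ≈ 42.7273.

12.45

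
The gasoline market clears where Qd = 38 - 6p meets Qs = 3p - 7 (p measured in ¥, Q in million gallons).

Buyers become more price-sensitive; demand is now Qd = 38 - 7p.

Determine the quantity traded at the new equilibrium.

6.5

Before the shock: 38 - 6p = 3p - 7 ⇒ 45 = 9p ⇒ p = 5, Q = 8.
The shock moves the curves to Qd = 38 - 7p and Qs = 3p - 7.
Setting them equal: 38 - 7p = 3p - 7 → 45 = 10p, so p = 4.5 and Q = 6.5.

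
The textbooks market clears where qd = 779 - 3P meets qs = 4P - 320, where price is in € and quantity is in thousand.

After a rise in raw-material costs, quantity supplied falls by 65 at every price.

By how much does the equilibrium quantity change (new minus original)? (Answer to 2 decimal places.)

Initially, 779 - 3P = 4P - 320, so 1099 = 7P and P = 157, q = 308.
With the change applied: demand qd = 779 - 3P, supply qs = 4P - 385.
Setting them equal: 779 - 3P = 4P - 385 → 1164 = 7P, so P = 1164/7 ≈ 166.2857 and q = 1961/7 ≈ 280.1429.
Δq = 280.1429 − 308 = -27.86.

-27.86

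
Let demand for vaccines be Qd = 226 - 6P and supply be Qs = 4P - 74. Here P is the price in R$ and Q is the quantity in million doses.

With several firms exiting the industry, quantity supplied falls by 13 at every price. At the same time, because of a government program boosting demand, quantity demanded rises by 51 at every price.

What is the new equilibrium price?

36.4

Before the shock: 226 - 6P = 4P - 74 ⇒ 300 = 10P ⇒ P = 30, Q = 46.
The new curves are Qd = 277 - 6P (demand) and Qs = 4P - 87 (supply).
Equate the new curves: 277 - 6P = 4P - 87, giving 364 = 10P, P = 36.4, Q = 58.6.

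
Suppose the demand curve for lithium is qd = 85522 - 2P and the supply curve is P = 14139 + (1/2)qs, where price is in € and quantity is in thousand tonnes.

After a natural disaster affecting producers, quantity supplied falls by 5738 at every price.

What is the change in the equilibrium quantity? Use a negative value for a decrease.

Solve the original market: 85522 - 2P = 2P - 28278, hence P = 28450 and q = 28622.
The new curves are qd = 85522 - 2P (demand) and qs = 2P - 34016 (supply).
Setting them equal: 85522 - 2P = 2P - 34016 → 119538 = 4P, so P = 29884.5 and q = 25753.
Δq = 25753 − 28622 = -2869.

-2869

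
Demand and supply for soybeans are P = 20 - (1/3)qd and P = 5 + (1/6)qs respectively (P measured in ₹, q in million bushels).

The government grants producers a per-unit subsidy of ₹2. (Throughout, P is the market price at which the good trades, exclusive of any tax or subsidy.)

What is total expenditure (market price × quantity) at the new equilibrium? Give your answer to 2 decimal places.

Solve the original market: 60 - 3P = 6P - 30, hence P = 10 and q = 30.
Since sellers receive the price plus the subsidy, the effective supply curve becomes qs = 6P - 18.
Clearing the new market: 60 - 3P = 6P - 18, so P = 26/3 ≈ 8.6667 and q = 34.
New expenditure = 8.6667 × 34 = 294.67.

294.67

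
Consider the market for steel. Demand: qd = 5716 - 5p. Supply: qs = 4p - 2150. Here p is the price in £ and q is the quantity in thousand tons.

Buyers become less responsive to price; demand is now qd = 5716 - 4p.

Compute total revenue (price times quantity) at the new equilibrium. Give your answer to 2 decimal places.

Before the shock: 5716 - 5p = 4p - 2150 ⇒ 7866 = 9p ⇒ p = 874, q = 1346.
The shock moves the curves to qd = 5716 - 4p and qs = 4p - 2150.
New equilibrium: 5716 - 4p = 4p - 2150 ⇒ 7866 = 8p ⇒ p = 983.25, q = 1783.
New expenditure = 983.25 × 1783 = 1753134.75.

1753134.75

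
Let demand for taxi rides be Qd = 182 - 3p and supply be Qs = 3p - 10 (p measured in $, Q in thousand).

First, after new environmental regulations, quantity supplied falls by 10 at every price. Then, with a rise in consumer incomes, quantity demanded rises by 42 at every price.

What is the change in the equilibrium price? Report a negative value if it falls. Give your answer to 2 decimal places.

Solve the original market: 182 - 3p = 3p - 10, hence p = 32 and Q = 86.
After the shift, demand is Qd = 224 - 3p and supply is Qs = 3p - 20.
Equate the new curves: 224 - 3p = 3p - 20, giving 244 = 6p, p = 122/3 ≈ 40.6667, Q = 102.
Δp = 40.6667 − 32 = +8.67.

+8.67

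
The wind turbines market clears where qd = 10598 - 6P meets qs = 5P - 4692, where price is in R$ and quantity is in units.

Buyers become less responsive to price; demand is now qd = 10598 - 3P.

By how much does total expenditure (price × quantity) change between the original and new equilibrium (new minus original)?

Solve the original market: 10598 - 6P = 5P - 4692, hence P = 1390 and q = 2258.
The new curves are qd = 10598 - 3P (demand) and qs = 5P - 4692 (supply).
New equilibrium: 10598 - 3P = 5P - 4692 ⇒ 15290 = 8P ⇒ P = 1911.25, q = 4864.25.
Expenditure moves from 1390×2258 = 3138620 to 1911.25×4864.25 = 9296797.8125; change = +6158177.8125.

+6158177.8125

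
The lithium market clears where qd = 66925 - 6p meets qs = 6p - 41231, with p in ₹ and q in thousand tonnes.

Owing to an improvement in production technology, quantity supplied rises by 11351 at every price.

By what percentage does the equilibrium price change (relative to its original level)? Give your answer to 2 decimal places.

Before the shock: 66925 - 6p = 6p - 41231 ⇒ 108156 = 12p ⇒ p = 9013, q = 12847.
The new curves are qd = 66925 - 6p (demand) and qs = 6p - 29880 (supply).
Clearing the new market: 66925 - 6p = 6p - 29880, so p = 96805/12 ≈ 8067.0833 and q = 18522.5.
%Δp = (8067.0833 − 9013) / 9013 × 100 = -10.50%.

-10.50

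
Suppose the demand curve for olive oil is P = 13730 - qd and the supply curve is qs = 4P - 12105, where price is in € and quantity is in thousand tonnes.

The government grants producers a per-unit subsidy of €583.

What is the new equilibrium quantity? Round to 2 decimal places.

Solve the original market: 13730 - P = 4P - 12105, hence P = 5167 and q = 8563.
Since sellers receive the price plus the subsidy, the effective supply curve becomes qs = 4P - 9773.
Clearing the new market: 13730 - P = 4P - 9773, so P = 4700.6 and q = 9029.4.

9029.40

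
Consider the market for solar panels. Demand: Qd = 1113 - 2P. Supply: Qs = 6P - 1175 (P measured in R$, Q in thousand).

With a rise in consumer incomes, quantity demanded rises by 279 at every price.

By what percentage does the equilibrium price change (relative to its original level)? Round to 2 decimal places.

Before the shock: 1113 - 2P = 6P - 1175 ⇒ 2288 = 8P ⇒ P = 286, Q = 541.
After the shift, demand is Qd = 1392 - 2P and supply is Qs = 6P - 1175.
Equate the new curves: 1392 - 2P = 6P - 1175, giving 2567 = 8P, P = 320.875, Q = 750.25.
%ΔP = (320.875 − 286) / 286 × 100 = +12.19%.

+12.19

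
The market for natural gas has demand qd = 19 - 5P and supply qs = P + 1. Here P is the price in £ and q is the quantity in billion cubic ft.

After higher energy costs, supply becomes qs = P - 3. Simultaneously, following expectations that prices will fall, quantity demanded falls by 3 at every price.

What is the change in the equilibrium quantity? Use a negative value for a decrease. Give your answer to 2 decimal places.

-3.83

Solve the original market: 19 - 5P = P + 1, hence P = 3 and q = 4.
After the shift, demand is qd = 16 - 5P and supply is qs = P - 3.
New equilibrium: 16 - 5P = P - 3 ⇒ 19 = 6P ⇒ P = 19/6 ≈ 3.1667, q = 1/6 ≈ 0.1667.
Δq = 0.1667 − 4 = -3.83.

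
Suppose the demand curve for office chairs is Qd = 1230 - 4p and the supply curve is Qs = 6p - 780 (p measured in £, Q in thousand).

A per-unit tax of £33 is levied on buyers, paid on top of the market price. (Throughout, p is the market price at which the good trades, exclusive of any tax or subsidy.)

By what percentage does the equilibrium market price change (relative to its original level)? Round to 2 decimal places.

-6.57

Before the shock: 1230 - 4p = 6p - 780 ⇒ 2010 = 10p ⇒ p = 201, Q = 426.
Since buyers pay the price plus the tax, the effective demand curve becomes Qd = 1098 - 4p.
Setting them equal: 1098 - 4p = 6p - 780 → 1878 = 10p, so p = 187.8 and Q = 346.8.
%Δp = (187.8 − 201) / 201 × 100 = -6.57%.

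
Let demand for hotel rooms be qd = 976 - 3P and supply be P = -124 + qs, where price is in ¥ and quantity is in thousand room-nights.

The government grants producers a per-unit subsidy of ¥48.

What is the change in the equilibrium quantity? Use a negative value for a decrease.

+36

Original equilibrium: 976 - 3P = P + 124 gives 852 = 4P, so P = 213 and q = 337.
Since sellers receive the price plus the subsidy, the effective supply curve becomes qs = P + 172.
Clearing the new market: 976 - 3P = P + 172, so P = 201 and q = 373.
Δq = 373 − 337 = +36.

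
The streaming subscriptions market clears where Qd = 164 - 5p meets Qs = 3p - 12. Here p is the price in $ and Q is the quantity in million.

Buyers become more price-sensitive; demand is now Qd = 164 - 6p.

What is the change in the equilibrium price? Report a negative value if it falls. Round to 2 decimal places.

Solve the original market: 164 - 5p = 3p - 12, hence p = 22 and Q = 54.
The new curves are Qd = 164 - 6p (demand) and Qs = 3p - 12 (supply).
Equate the new curves: 164 - 6p = 3p - 12, giving 176 = 9p, p = 176/9 ≈ 19.5556, Q = 140/3 ≈ 46.6667.
Δp = 19.5556 − 22 = -2.44.

-2.44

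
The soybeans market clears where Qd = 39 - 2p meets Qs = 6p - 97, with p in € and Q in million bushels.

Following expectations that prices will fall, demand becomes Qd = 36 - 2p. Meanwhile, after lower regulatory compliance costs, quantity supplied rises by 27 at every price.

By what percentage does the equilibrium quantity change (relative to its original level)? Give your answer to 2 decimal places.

+90.00

Before the shock: 39 - 2p = 6p - 97 ⇒ 136 = 8p ⇒ p = 17, Q = 5.
The shock moves the curves to Qd = 36 - 2p and Qs = 6p - 70.
Clearing the new market: 36 - 2p = 6p - 70, so p = 13.25 and Q = 9.5.
%ΔQ = (9.5 − 5) / 5 × 100 = +90.00%.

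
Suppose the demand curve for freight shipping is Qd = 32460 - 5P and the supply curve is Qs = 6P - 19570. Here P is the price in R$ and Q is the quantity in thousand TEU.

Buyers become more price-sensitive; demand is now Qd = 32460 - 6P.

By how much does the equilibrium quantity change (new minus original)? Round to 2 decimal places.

Initially, 32460 - 5P = 6P - 19570, so 52030 = 11P and P = 4730, Q = 8810.
With the change applied: demand Qd = 32460 - 6P, supply Qs = 6P - 19570.
New equilibrium: 32460 - 6P = 6P - 19570 ⇒ 52030 = 12P ⇒ P = 26015/6 ≈ 4335.8333, Q = 6445.
ΔQ = 6445 − 8810 = -2365.00.

-2365.00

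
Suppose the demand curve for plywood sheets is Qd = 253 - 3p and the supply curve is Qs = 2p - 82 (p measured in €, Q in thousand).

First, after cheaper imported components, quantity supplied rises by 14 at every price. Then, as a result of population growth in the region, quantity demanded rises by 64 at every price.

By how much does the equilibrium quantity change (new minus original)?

Original equilibrium: 253 - 3p = 2p - 82 gives 335 = 5p, so p = 67 and Q = 52.
With the change applied: demand Qd = 317 - 3p, supply Qs = 2p - 68.
Clearing the new market: 317 - 3p = 2p - 68, so p = 77 and Q = 86.
ΔQ = 86 − 52 = +34.

+34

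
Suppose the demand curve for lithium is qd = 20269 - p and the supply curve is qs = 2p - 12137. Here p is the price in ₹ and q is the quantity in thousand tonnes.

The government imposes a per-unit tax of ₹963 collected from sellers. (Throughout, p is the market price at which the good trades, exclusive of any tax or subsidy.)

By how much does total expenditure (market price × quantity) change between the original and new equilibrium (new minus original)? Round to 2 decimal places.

-1269234.00

Initially, 20269 - p = 2p - 12137, so 32406 = 3p and p = 10802, q = 9467.
Since sellers keep the price net of the tax, the effective supply curve becomes qs = 2p - 14063.
Equate the new curves: 20269 - p = 2p - 14063, giving 34332 = 3p, p = 11444, q = 8825.
Expenditure moves from 10802×9467 = 102262534 to 11444×8825 = 100993300; change = -1269234.00.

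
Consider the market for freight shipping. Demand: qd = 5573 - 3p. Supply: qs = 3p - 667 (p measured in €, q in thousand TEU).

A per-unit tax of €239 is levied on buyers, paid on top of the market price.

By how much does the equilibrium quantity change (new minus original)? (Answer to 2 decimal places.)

-358.50

Initially, 5573 - 3p = 3p - 667, so 6240 = 6p and p = 1040, q = 2453.
Since buyers pay the price plus the tax, the effective demand curve becomes qd = 4856 - 3p.
Clearing the new market: 4856 - 3p = 3p - 667, so p = 920.5 and q = 2094.5.
Δq = 2094.5 − 2453 = -358.50.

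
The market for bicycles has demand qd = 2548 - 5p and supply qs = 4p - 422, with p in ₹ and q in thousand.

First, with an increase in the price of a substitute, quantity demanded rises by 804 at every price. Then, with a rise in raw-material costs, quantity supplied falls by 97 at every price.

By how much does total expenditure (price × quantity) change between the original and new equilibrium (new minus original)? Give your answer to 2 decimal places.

Original equilibrium: 2548 - 5p = 4p - 422 gives 2970 = 9p, so p = 330 and q = 898.
The shock moves the curves to qd = 3352 - 5p and qs = 4p - 519.
Equate the new curves: 3352 - 5p = 4p - 519, giving 3871 = 9p, p = 3871/9 ≈ 430.1111, q = 10813/9 ≈ 1201.4444.
Expenditure moves from 330×898 = 296340 to 430.1111×1201.4444 = 516754.6049; change = +220414.60.

+220414.60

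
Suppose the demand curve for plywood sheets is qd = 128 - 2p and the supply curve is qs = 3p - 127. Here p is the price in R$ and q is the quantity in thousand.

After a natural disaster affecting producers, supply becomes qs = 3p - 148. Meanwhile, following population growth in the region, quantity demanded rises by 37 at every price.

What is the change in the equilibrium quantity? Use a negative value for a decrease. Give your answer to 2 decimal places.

+13.80

Before the shock: 128 - 2p = 3p - 127 ⇒ 255 = 5p ⇒ p = 51, q = 26.
The shock moves the curves to qd = 165 - 2p and qs = 3p - 148.
Equate the new curves: 165 - 2p = 3p - 148, giving 313 = 5p, p = 62.6, q = 39.8.
Δq = 39.8 − 26 = +13.80.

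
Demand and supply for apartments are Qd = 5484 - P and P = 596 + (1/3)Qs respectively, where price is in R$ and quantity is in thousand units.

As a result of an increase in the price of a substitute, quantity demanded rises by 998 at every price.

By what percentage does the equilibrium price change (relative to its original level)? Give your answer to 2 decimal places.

+13.72

Before the shock: 5484 - P = 3P - 1788 ⇒ 7272 = 4P ⇒ P = 1818, Q = 3666.
After the shift, demand is Qd = 6482 - P and supply is Qs = 3P - 1788.
Setting them equal: 6482 - P = 3P - 1788 → 8270 = 4P, so P = 2067.5 and Q = 4414.5.
%ΔP = (2067.5 − 1818) / 1818 × 100 = +13.72%.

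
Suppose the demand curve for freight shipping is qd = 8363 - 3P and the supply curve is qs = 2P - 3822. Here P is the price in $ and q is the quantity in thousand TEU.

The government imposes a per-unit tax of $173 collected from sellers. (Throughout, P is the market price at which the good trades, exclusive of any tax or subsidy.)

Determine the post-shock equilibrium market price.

2506.2

Original equilibrium: 8363 - 3P = 2P - 3822 gives 12185 = 5P, so P = 2437 and q = 1052.
Since sellers keep the price net of the tax, the effective supply curve becomes qs = 2P - 4168.
Equate the new curves: 8363 - 3P = 2P - 4168, giving 12531 = 5P, P = 2506.2, q = 844.4.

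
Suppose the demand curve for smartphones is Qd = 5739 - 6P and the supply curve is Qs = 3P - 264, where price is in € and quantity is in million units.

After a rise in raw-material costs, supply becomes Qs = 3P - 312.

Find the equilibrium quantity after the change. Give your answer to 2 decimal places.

Solve the original market: 5739 - 6P = 3P - 264, hence P = 667 and Q = 1737.
The new curves are Qd = 5739 - 6P (demand) and Qs = 3P - 312 (supply).
Setting them equal: 5739 - 6P = 3P - 312 → 6051 = 9P, so P = 2017/3 ≈ 672.3333 and Q = 1705.

1705.00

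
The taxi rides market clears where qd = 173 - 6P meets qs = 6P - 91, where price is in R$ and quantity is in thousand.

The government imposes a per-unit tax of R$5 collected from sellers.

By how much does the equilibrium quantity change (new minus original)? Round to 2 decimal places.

Solve the original market: 173 - 6P = 6P - 91, hence P = 22 and q = 41.
Since sellers keep the price net of the tax, the effective supply curve becomes qs = 6P - 121.
New equilibrium: 173 - 6P = 6P - 121 ⇒ 294 = 12P ⇒ P = 24.5, q = 26.
Δq = 26 − 41 = -15.00.

-15.00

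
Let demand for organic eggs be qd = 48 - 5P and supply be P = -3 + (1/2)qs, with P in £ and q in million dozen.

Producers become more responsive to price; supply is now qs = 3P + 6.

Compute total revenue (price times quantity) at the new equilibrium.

Before the shock: 48 - 5P = 2P + 6 ⇒ 42 = 7P ⇒ P = 6, q = 18.
The shock moves the curves to qd = 48 - 5P and qs = 3P + 6.
Clearing the new market: 48 - 5P = 3P + 6, so P = 5.25 and q = 21.75.
New expenditure = 5.25 × 21.75 = 114.1875.

114.1875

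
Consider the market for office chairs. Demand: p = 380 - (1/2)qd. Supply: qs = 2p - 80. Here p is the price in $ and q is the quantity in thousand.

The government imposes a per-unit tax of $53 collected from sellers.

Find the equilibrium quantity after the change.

Before the shock: 760 - 2p = 2p - 80 ⇒ 840 = 4p ⇒ p = 210, q = 340.
Since sellers keep the price net of the tax, the effective supply curve becomes qs = 2p - 186.
Setting them equal: 760 - 2p = 2p - 186 → 946 = 4p, so p = 236.5 and q = 287.

287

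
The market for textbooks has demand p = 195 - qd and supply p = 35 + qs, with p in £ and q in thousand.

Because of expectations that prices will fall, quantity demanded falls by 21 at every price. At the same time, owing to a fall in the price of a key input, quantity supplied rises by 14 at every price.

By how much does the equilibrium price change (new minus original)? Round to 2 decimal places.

-17.50

Original equilibrium: 195 - p = p - 35 gives 230 = 2p, so p = 115 and q = 80.
After the shift, demand is qd = 174 - p and supply is qs = p - 21.
Equate the new curves: 174 - p = p - 21, giving 195 = 2p, p = 97.5, q = 76.5.
Δp = 97.5 − 115 = -17.50.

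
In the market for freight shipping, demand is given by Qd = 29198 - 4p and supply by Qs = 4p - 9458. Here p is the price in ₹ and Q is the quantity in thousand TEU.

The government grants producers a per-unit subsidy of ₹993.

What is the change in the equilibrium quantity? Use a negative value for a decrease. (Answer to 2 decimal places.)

+1986.00

Before the shock: 29198 - 4p = 4p - 9458 ⇒ 38656 = 8p ⇒ p = 4832, Q = 9870.
Since sellers receive the price plus the subsidy, the effective supply curve becomes Qs = 4p - 5486.
Setting them equal: 29198 - 4p = 4p - 5486 → 34684 = 8p, so p = 4335.5 and Q = 11856.
ΔQ = 11856 − 9870 = +1986.00.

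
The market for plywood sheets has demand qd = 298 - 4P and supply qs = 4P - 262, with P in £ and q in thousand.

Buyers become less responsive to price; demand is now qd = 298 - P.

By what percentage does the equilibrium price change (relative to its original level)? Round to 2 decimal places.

+60.00

Solve the original market: 298 - 4P = 4P - 262, hence P = 70 and q = 18.
The shock moves the curves to qd = 298 - P and qs = 4P - 262.
Setting them equal: 298 - P = 4P - 262 → 560 = 5P, so P = 112 and q = 186.
%ΔP = (112 − 70) / 70 × 100 = +60.00%.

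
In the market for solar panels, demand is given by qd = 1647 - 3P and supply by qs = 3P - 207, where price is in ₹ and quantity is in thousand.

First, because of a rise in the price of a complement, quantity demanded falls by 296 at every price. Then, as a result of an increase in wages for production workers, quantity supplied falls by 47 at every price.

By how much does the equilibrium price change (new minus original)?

-41.5

Initially, 1647 - 3P = 3P - 207, so 1854 = 6P and P = 309, q = 720.
After the shift, demand is qd = 1351 - 3P and supply is qs = 3P - 254.
Clearing the new market: 1351 - 3P = 3P - 254, so P = 267.5 and q = 548.5.
ΔP = 267.5 − 309 = -41.5.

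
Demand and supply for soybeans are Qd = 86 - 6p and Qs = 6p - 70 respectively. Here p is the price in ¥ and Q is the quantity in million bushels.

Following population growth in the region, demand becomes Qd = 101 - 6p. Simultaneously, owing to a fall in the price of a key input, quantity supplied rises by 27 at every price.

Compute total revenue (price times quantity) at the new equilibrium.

Original equilibrium: 86 - 6p = 6p - 70 gives 156 = 12p, so p = 13 and Q = 8.
The new curves are Qd = 101 - 6p (demand) and Qs = 6p - 43 (supply).
New equilibrium: 101 - 6p = 6p - 43 ⇒ 144 = 12p ⇒ p = 12, Q = 29.
New expenditure = 12 × 29 = 348.

348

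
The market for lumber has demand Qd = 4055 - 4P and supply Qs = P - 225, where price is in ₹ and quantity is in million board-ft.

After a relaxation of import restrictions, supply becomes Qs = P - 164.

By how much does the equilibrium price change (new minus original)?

Initially, 4055 - 4P = P - 225, so 4280 = 5P and P = 856, Q = 631.
The shock moves the curves to Qd = 4055 - 4P and Qs = P - 164.
Clearing the new market: 4055 - 4P = P - 164, so P = 843.8 and Q = 679.8.
ΔP = 843.8 − 856 = -12.2.

-12.2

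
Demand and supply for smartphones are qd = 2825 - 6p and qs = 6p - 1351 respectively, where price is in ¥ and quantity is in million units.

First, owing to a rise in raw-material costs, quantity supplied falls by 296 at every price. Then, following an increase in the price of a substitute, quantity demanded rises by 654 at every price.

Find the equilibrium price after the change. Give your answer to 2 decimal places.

Original equilibrium: 2825 - 6p = 6p - 1351 gives 4176 = 12p, so p = 348 and q = 737.
The new curves are qd = 3479 - 6p (demand) and qs = 6p - 1647 (supply).
Equate the new curves: 3479 - 6p = 6p - 1647, giving 5126 = 12p, p = 2563/6 ≈ 427.1667, q = 916.

427.17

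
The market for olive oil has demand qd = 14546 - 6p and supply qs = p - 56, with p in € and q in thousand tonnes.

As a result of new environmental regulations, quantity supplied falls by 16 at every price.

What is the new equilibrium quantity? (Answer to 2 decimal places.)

Before the shock: 14546 - 6p = p - 56 ⇒ 14602 = 7p ⇒ p = 2086, q = 2030.
The new curves are qd = 14546 - 6p (demand) and qs = p - 72 (supply).
Setting them equal: 14546 - 6p = p - 72 → 14618 = 7p, so p = 14618/7 ≈ 2088.2857 and q = 14114/7 ≈ 2016.2857.

2016.29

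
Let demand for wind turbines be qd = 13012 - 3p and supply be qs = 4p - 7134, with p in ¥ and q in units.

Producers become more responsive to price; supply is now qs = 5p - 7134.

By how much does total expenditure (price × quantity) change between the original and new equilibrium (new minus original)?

Initially, 13012 - 3p = 4p - 7134, so 20146 = 7p and p = 2878, q = 4378.
After the shift, demand is qd = 13012 - 3p and supply is qs = 5p - 7134.
New equilibrium: 13012 - 3p = 5p - 7134 ⇒ 20146 = 8p ⇒ p = 2518.25, q = 5457.25.
Expenditure moves from 2878×4378 = 12599884 to 2518.25×5457.25 = 13742719.8125; change = +1142835.8125.

+1142835.8125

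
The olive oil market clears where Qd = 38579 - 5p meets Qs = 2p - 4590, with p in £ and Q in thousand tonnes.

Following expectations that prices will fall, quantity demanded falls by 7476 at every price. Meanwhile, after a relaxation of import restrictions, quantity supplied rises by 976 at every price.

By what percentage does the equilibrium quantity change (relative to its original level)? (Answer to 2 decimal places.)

Before the shock: 38579 - 5p = 2p - 4590 ⇒ 43169 = 7p ⇒ p = 6167, Q = 7744.
With the change applied: demand Qd = 31103 - 5p, supply Qs = 2p - 3614.
Equate the new curves: 31103 - 5p = 2p - 3614, giving 34717 = 7p, p = 34717/7 ≈ 4959.5714, Q = 44136/7 ≈ 6305.1429.
%ΔQ = (6305.1429 − 7744) / 7744 × 100 = -18.58%.

-18.58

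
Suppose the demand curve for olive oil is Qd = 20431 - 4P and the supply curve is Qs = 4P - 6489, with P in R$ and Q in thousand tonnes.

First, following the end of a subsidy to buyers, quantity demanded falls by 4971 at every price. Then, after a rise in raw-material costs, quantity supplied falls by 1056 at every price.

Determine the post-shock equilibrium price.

2875.625

Initially, 20431 - 4P = 4P - 6489, so 26920 = 8P and P = 3365, Q = 6971.
The shock moves the curves to Qd = 15460 - 4P and Qs = 4P - 7545.
New equilibrium: 15460 - 4P = 4P - 7545 ⇒ 23005 = 8P ⇒ P = 2875.625, Q = 3957.5.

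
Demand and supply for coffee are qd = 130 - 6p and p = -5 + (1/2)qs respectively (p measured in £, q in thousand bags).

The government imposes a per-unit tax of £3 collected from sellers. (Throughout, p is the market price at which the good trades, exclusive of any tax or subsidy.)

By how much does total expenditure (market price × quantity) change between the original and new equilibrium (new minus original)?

Solve the original market: 130 - 6p = 2p + 10, hence p = 15 and q = 40.
Since sellers keep the price net of the tax, the effective supply curve becomes qs = 2p + 4.
New equilibrium: 130 - 6p = 2p + 4 ⇒ 126 = 8p ⇒ p = 15.75, q = 35.5.
Expenditure moves from 15×40 = 600 to 15.75×35.5 = 559.125; change = -40.875.

-40.875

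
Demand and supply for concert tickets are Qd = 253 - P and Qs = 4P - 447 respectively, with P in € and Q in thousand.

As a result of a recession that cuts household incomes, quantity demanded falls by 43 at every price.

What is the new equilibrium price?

Initially, 253 - P = 4P - 447, so 700 = 5P and P = 140, Q = 113.
After the shift, demand is Qd = 210 - P and supply is Qs = 4P - 447.
Clearing the new market: 210 - P = 4P - 447, so P = 131.4 and Q = 78.6.

131.4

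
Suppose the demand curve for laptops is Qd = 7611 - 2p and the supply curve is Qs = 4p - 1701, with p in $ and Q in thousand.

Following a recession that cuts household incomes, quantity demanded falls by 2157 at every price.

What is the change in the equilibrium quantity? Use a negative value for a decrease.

-1438

Before the shock: 7611 - 2p = 4p - 1701 ⇒ 9312 = 6p ⇒ p = 1552, Q = 4507.
With the change applied: demand Qd = 5454 - 2p, supply Qs = 4p - 1701.
Clearing the new market: 5454 - 2p = 4p - 1701, so p = 1192.5 and Q = 3069.
ΔQ = 3069 − 4507 = -1438.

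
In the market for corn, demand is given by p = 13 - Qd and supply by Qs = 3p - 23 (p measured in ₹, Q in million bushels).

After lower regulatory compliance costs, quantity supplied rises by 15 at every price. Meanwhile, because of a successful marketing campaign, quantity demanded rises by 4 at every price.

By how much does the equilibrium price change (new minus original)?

Solve the original market: 13 - p = 3p - 23, hence p = 9 and Q = 4.
With the change applied: demand Qd = 17 - p, supply Qs = 3p - 8.
Equate the new curves: 17 - p = 3p - 8, giving 25 = 4p, p = 6.25, Q = 10.75.
Δp = 6.25 − 9 = -2.75.

-2.75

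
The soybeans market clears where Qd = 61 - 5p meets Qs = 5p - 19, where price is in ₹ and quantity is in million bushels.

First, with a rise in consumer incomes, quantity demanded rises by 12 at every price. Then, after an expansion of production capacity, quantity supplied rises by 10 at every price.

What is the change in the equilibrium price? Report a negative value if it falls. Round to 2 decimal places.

Initially, 61 - 5p = 5p - 19, so 80 = 10p and p = 8, Q = 21.
The new curves are Qd = 73 - 5p (demand) and Qs = 5p - 9 (supply).
Clearing the new market: 73 - 5p = 5p - 9, so p = 8.2 and Q = 32.
Δp = 8.2 − 8 = +0.20.

+0.20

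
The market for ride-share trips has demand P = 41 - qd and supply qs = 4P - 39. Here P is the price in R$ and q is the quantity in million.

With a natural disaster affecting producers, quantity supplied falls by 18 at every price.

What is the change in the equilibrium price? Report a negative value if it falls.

Original equilibrium: 41 - P = 4P - 39 gives 80 = 5P, so P = 16 and q = 25.
After the shift, demand is qd = 41 - P and supply is qs = 4P - 57.
Setting them equal: 41 - P = 4P - 57 → 98 = 5P, so P = 19.6 and q = 21.4.
ΔP = 19.6 − 16 = +3.6.

+3.6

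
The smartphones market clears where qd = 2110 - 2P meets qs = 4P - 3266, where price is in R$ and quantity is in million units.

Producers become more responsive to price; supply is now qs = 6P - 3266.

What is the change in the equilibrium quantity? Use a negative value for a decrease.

+448

Initially, 2110 - 2P = 4P - 3266, so 5376 = 6P and P = 896, q = 318.
With the change applied: demand qd = 2110 - 2P, supply qs = 6P - 3266.
New equilibrium: 2110 - 2P = 6P - 3266 ⇒ 5376 = 8P ⇒ P = 672, q = 766.
Δq = 766 − 318 = +448.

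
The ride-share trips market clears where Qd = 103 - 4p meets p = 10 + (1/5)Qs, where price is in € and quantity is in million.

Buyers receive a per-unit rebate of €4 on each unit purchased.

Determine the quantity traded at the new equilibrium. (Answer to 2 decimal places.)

Initially, 103 - 4p = 5p - 50, so 153 = 9p and p = 17, Q = 35.
Since buyers' out-of-pocket price is the market price minus the rebate, the effective demand curve becomes Qd = 119 - 4p.
New equilibrium: 119 - 4p = 5p - 50 ⇒ 169 = 9p ⇒ p = 169/9 ≈ 18.7778, Q = 395/9 ≈ 43.8889.

43.89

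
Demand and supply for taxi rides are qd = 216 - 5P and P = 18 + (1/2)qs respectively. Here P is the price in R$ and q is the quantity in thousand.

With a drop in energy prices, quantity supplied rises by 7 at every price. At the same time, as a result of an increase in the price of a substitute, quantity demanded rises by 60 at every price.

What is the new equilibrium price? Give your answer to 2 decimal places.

Initially, 216 - 5P = 2P - 36, so 252 = 7P and P = 36, q = 36.
After the shift, demand is qd = 276 - 5P and supply is qs = 2P - 29.
Equate the new curves: 276 - 5P = 2P - 29, giving 305 = 7P, P = 305/7 ≈ 43.5714, q = 407/7 ≈ 58.1429.

43.57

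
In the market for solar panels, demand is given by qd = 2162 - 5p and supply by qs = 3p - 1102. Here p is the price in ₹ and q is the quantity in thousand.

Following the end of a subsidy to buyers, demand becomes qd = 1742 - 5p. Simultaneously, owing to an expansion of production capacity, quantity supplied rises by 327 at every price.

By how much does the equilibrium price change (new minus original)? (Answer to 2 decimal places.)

-93.38

Original equilibrium: 2162 - 5p = 3p - 1102 gives 3264 = 8p, so p = 408 and q = 122.
After the shift, demand is qd = 1742 - 5p and supply is qs = 3p - 775.
Setting them equal: 1742 - 5p = 3p - 775 → 2517 = 8p, so p = 314.625 and q = 168.875.
Δp = 314.625 − 408 = -93.38.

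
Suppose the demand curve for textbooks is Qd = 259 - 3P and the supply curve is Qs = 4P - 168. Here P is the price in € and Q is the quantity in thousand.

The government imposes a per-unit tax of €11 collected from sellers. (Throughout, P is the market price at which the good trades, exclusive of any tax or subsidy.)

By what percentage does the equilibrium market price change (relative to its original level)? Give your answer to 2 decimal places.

Solve the original market: 259 - 3P = 4P - 168, hence P = 61 and Q = 76.
Since sellers keep the price net of the tax, the effective supply curve becomes Qs = 4P - 212.
New equilibrium: 259 - 3P = 4P - 212 ⇒ 471 = 7P ⇒ P = 471/7 ≈ 67.2857, Q = 400/7 ≈ 57.1429.
%ΔP = (67.2857 − 61) / 61 × 100 = +10.30%.

+10.30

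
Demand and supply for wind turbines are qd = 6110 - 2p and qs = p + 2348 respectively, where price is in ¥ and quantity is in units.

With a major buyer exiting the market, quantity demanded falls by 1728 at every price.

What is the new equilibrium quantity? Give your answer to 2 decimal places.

Before the shock: 6110 - 2p = p + 2348 ⇒ 3762 = 3p ⇒ p = 1254, q = 3602.
With the change applied: demand qd = 4382 - 2p, supply qs = p + 2348.
New equilibrium: 4382 - 2p = p + 2348 ⇒ 2034 = 3p ⇒ p = 678, q = 3026.

3026.00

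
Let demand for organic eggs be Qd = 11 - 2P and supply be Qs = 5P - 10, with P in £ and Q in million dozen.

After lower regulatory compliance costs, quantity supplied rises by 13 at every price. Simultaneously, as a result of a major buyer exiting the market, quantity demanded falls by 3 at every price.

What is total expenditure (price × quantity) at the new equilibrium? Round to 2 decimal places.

Original equilibrium: 11 - 2P = 5P - 10 gives 21 = 7P, so P = 3 and Q = 5.
With the change applied: demand Qd = 8 - 2P, supply Qs = 5P + 3.
Clearing the new market: 8 - 2P = 5P + 3, so P = 5/7 ≈ 0.7143 and Q = 46/7 ≈ 6.5714.
New expenditure = 0.7143 × 6.5714 = 4.69.

4.69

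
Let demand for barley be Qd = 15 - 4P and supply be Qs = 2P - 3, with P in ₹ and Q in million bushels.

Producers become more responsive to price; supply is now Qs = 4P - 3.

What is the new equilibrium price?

2.25

Initially, 15 - 4P = 2P - 3, so 18 = 6P and P = 3, Q = 3.
With the change applied: demand Qd = 15 - 4P, supply Qs = 4P - 3.
Setting them equal: 15 - 4P = 4P - 3 → 18 = 8P, so P = 2.25 and Q = 6.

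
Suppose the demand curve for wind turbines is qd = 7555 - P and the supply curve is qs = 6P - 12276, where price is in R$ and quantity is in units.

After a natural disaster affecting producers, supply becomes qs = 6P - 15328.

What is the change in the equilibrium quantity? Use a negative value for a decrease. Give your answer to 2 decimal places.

-436.00

Initially, 7555 - P = 6P - 12276, so 19831 = 7P and P = 2833, q = 4722.
After the shift, demand is qd = 7555 - P and supply is qs = 6P - 15328.
Equate the new curves: 7555 - P = 6P - 15328, giving 22883 = 7P, P = 3269, q = 4286.
Δq = 4286 − 4722 = -436.00.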